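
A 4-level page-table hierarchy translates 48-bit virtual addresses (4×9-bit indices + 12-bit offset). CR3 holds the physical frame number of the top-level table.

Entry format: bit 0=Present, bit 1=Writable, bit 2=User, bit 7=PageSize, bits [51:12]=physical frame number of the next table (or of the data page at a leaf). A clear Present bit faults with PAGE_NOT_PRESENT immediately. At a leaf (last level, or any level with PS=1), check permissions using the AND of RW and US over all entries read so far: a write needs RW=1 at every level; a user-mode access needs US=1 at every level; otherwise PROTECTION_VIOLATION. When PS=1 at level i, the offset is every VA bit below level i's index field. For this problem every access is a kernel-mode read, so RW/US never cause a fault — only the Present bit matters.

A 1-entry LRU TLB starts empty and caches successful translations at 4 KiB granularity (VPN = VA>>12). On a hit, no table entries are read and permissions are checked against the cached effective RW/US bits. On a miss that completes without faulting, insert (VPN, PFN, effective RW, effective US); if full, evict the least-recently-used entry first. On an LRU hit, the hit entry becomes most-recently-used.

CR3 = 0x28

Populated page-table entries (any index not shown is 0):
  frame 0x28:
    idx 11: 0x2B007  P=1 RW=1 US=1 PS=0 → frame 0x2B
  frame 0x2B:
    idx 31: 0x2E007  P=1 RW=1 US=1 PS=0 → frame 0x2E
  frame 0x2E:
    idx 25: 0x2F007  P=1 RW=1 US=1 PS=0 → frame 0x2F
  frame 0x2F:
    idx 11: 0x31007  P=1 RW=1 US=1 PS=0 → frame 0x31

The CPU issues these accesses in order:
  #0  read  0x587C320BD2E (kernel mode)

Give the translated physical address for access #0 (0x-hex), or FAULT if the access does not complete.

Trace:
#0 VA=0x587C320BD2E (r,kernel):
  [0] read 0x28 idx=11: raw=0x2B007 flags P=1 W=1 U=1 S=0
  [1] read 0x2B idx=31: raw=0x2E007 flags P=1 W=1 U=1 S=0
  [2] read 0x2E idx=25: raw=0x2F007 flags P=1 W=1 U=1 S=0
  [3] read 0x2F idx=11: raw=0x31007 flags P=1 W=1 U=1 S=0
  ⇒ phys 0x31D2E  [4 reads]

Access #0 PA: 0x31D2E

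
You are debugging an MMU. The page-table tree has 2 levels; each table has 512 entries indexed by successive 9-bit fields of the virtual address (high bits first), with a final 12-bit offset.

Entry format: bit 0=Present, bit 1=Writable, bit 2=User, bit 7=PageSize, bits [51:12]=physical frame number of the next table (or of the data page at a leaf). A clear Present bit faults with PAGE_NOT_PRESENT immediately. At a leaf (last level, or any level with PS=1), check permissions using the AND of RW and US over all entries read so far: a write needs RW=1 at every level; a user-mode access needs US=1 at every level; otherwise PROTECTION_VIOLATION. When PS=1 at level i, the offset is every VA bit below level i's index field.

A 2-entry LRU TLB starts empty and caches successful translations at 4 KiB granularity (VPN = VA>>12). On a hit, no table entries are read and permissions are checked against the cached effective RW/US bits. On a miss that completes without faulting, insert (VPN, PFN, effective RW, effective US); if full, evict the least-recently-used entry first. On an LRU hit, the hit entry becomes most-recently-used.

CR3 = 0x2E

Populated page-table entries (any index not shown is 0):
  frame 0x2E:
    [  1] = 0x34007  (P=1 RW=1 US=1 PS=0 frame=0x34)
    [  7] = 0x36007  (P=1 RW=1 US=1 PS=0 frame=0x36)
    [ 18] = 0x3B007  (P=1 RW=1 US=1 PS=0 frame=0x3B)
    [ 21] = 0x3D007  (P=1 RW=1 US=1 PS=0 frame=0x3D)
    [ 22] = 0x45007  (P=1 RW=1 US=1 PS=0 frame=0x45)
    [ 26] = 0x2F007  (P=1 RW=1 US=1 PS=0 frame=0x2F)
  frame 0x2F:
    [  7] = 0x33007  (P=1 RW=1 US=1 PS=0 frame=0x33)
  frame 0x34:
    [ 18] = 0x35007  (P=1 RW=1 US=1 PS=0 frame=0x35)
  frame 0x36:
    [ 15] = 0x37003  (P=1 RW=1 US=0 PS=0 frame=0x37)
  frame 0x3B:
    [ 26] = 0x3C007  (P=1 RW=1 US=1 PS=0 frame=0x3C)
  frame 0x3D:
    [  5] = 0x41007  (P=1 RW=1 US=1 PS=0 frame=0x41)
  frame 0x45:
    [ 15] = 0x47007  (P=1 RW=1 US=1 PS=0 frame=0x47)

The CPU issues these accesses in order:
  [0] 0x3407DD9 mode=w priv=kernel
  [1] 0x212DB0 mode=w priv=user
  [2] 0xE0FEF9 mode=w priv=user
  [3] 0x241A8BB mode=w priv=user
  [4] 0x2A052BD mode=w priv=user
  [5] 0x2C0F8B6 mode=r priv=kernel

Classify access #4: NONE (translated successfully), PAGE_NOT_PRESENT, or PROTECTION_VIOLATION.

Walk each access:
#0 VA=0x3407DD9 (w,kernel):
  L0: frame=0x2E idx=26 entry=0x2F007 [P=1 RW=1 US=1 PS=0]
  L1: frame=0x2F idx=7 entry=0x33007 [P=1 RW=1 US=1 PS=0]
  → PA=0x33DD9  (2 entries read)
#1 VA=0x212DB0 (w,user):
  L0: frame=0x2E idx=1 entry=0x34007 [P=1 RW=1 US=1 PS=0]
  L1: frame=0x34 idx=18 entry=0x35007 [P=1 RW=1 US=1 PS=0]
  → PA=0x35DB0  (2 entries read)
#2 VA=0xE0FEF9 (w,user):
  L0: frame=0x2E idx=7 entry=0x36007 [P=1 RW=1 US=1 PS=0]
  L1: frame=0x36 idx=15 entry=0x37003 [P=1 RW=1 US=0 PS=0]
  → PROTECTION_VIOLATION  (2 entries read)
#3 VA=0x241A8BB (w,user):
  L0: frame=0x2E idx=18 entry=0x3B007 [P=1 RW=1 US=1 PS=0]
  L1: frame=0x3B idx=26 entry=0x3C007 [P=1 RW=1 US=1 PS=0]
  → PA=0x3C8BB  (2 entries read)
#4 VA=0x2A052BD (w,user):
  L0: frame=0x2E idx=21 entry=0x3D007 [P=1 RW=1 US=1 PS=0]
  L1: frame=0x3D idx=5 entry=0x41007 [P=1 RW=1 US=1 PS=0]
  → PA=0x412BD  (2 entries read)
#5 VA=0x2C0F8B6 (r,kernel):
  L0: frame=0x2E idx=22 entry=0x45007 [P=1 RW=1 US=1 PS=0]
  L1: frame=0x45 idx=15 entry=0x47007 [P=1 RW=1 US=1 PS=0]
  → PA=0x478B6  (2 entries read)

Access #4 fault: NONE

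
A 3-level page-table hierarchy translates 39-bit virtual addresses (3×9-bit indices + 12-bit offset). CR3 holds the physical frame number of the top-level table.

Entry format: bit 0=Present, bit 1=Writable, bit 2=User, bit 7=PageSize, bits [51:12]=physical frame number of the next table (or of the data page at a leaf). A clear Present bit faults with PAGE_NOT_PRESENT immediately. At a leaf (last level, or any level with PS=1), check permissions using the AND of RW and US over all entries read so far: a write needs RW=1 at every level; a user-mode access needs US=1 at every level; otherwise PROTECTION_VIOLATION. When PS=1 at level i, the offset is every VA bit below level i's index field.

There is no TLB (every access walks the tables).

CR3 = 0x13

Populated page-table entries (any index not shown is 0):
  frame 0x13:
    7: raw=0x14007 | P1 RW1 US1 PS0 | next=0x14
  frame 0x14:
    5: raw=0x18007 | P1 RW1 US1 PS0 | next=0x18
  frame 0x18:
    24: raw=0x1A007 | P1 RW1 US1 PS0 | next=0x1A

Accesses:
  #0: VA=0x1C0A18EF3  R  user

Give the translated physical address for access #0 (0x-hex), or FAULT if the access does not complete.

Walk each access:
#0 VA=0x1C0A18EF3 (r,user):
  [0] read 0x13 idx=7: raw=0x14007 flags P=1 W=1 U=1 S=0
  [1] read 0x14 idx=5: raw=0x18007 flags P=1 W=1 U=1 S=0
  [2] read 0x18 idx=24: raw=0x1A007 flags P=1 W=1 U=1 S=0
  ✓ 0x1AEF3  — 3 lookups

Access #0 PA: 0x1AEF3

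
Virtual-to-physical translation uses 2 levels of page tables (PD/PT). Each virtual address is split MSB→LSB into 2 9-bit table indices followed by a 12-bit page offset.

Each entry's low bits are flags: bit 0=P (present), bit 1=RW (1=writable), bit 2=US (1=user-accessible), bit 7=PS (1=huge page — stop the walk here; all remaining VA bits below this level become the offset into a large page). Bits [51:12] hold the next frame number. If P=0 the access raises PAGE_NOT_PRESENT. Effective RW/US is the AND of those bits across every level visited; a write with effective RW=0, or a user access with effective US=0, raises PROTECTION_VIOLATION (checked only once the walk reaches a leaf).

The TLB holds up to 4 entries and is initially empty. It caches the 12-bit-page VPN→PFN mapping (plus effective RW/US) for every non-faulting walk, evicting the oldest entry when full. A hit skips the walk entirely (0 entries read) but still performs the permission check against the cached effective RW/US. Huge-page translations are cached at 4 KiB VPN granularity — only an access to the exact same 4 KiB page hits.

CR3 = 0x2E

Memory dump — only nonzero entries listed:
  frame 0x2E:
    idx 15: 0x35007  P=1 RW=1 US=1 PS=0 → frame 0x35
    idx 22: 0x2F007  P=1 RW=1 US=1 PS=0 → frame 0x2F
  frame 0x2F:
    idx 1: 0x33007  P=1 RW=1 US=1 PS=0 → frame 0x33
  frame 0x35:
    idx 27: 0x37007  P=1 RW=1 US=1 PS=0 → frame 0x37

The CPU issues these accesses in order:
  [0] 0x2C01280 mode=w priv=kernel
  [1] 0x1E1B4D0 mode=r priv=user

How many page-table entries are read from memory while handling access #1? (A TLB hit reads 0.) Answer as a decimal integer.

Walk each access:
#0 VA=0x2C01280 (w,kernel):
  L0: frame=0x2E idx=22 entry=0x2F007 [P=1 RW=1 US=1 PS=0]
  L1: frame=0x2F idx=1 entry=0x33007 [P=1 RW=1 US=1 PS=0]
  ⇒ phys 0x33280  [2 reads]
#1 VA=0x1E1B4D0 (r,user):
  L0: frame=0x2E idx=15 entry=0x35007 [P=1 RW=1 US=1 PS=0]
  L1: frame=0x35 idx=27 entry=0x37007 [P=1 RW=1 US=1 PS=0]
  ⇒ phys 0x374D0  [2 reads]

Entries read for #1: 2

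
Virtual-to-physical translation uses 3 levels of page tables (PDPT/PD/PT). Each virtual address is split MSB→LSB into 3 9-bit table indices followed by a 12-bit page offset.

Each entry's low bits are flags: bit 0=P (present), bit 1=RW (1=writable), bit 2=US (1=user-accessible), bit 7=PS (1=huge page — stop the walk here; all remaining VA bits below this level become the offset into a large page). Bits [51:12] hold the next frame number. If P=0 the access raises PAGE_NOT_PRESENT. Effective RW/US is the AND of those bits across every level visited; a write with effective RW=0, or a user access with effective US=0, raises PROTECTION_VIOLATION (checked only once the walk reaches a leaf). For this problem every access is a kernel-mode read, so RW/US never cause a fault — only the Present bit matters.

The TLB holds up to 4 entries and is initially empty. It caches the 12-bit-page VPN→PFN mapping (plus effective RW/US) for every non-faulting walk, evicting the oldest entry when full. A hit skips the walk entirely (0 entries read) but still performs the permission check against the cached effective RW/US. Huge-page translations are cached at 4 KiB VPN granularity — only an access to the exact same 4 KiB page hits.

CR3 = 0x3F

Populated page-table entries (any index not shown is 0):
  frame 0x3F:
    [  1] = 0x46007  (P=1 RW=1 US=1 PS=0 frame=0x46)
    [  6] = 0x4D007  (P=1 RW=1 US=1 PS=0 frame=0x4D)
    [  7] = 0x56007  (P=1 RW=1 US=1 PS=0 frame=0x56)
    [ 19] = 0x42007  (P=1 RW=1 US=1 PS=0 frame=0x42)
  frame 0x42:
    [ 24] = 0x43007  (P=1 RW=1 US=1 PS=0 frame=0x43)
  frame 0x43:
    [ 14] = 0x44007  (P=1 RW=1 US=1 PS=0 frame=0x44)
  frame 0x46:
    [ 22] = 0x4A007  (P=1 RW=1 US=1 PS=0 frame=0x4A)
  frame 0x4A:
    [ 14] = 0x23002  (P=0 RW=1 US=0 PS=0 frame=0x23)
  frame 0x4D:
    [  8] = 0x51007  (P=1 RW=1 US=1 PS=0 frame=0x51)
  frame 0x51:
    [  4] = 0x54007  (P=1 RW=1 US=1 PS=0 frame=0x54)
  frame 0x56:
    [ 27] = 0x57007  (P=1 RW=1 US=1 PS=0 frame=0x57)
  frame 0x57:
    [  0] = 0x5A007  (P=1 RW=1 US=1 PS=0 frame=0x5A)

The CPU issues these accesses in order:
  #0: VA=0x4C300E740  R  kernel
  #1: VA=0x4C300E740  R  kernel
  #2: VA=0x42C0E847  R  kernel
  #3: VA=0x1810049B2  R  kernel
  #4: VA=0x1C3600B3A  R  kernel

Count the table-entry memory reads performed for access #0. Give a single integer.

Trace:
#0 VA=0x4C300E740 (r,kernel):
  [0] read 0x3F idx=19: raw=0x42007 flags P=1 W=1 U=1 S=0
  [1] read 0x42 idx=24: raw=0x43007 flags P=1 W=1 U=1 S=0
  [2] read 0x43 idx=14: raw=0x44007 flags P=1 W=1 U=1 S=0
  ⇒ phys 0x44740  [3 reads]
#1 VA=0x4C300E740 (r,kernel):
  TLB hit vpn=0x4C300E → PA=0x44740
#2 VA=0x42C0E847 (r,kernel):
  [0] read 0x3F idx=1: raw=0x46007 flags P=1 W=1 U=1 S=0
  [1] read 0x46 idx=22: raw=0x4A007 flags P=1 W=1 U=1 S=0
  [2] read 0x4A idx=14: raw=0x23002 flags P=0 W=1 U=0 S=0
  ⇒ fault: PAGE_NOT_PRESENT  — 3 lookups
#3 VA=0x1810049B2 (r,kernel):
  [0] read 0x3F idx=6: raw=0x4D007 flags P=1 W=1 U=1 S=0
  [1] read 0x4D idx=8: raw=0x51007 flags P=1 W=1 U=1 S=0
  [2] read 0x51 idx=4: raw=0x54007 flags P=1 W=1 U=1 S=0
  ⇒ phys 0x549B2  [3 reads]
#4 VA=0x1C3600B3A (r,kernel):
  [0] read 0x3F idx=7: raw=0x56007 flags P=1 W=1 U=1 S=0
  [1] read 0x56 idx=27: raw=0x57007 flags P=1 W=1 U=1 S=0
  [2] read 0x57 idx=0: raw=0x5A007 flags P=1 W=1 U=1 S=0
  ⇒ phys 0x5AB3A  [3 reads]

Entries read for #0: 3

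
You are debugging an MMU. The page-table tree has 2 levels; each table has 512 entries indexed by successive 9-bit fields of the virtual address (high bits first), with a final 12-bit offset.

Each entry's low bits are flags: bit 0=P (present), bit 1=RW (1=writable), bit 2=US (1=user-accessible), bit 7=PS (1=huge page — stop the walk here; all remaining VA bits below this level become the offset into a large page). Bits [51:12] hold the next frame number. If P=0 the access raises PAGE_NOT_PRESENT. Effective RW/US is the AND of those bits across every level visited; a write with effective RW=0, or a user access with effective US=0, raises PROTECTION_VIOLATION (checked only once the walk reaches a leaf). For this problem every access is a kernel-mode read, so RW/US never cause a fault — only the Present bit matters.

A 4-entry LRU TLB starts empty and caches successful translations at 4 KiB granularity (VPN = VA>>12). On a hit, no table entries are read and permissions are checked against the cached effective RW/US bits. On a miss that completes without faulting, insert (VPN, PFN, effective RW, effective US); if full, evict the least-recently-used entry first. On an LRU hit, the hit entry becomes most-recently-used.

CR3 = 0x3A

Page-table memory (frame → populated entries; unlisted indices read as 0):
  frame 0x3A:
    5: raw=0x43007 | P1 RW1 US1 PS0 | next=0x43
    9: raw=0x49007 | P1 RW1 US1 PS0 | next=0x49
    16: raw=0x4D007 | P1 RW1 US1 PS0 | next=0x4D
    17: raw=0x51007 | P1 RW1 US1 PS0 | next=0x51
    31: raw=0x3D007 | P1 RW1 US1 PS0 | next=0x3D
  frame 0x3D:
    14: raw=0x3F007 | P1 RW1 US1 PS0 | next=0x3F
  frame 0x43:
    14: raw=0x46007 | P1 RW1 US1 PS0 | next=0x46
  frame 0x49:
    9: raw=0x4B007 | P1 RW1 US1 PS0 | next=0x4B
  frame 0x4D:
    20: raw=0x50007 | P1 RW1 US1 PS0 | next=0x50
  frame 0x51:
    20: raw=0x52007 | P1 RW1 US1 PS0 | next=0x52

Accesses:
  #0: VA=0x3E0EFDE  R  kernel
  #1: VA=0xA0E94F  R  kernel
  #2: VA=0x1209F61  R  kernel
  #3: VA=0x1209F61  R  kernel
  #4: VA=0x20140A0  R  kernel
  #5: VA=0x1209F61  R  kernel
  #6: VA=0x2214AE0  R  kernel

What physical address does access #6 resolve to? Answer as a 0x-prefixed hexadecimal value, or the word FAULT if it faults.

Per-access translation:
#0 VA=0x3E0EFDE (r,kernel):
  L0 @0x3A[31] → 0x3D007  P=1,RW=1,US=1,PS=0
  L1 @0x3D[14] → 0x3F007  P=1,RW=1,US=1,PS=0
  ✓ 0x3FFDE  — 2 lookups
#1 VA=0xA0E94F (r,kernel):
  L0 @0x3A[5] → 0x43007  P=1,RW=1,US=1,PS=0
  L1 @0x43[14] → 0x46007  P=1,RW=1,US=1,PS=0
  ✓ 0x4694F  — 2 lookups
#2 VA=0x1209F61 (r,kernel):
  L0 @0x3A[9] → 0x49007  P=1,RW=1,US=1,PS=0
  L1 @0x49[9] → 0x4B007  P=1,RW=1,US=1,PS=0
  ✓ 0x4BF61  — 2 lookups
#3 VA=0x1209F61 (r,kernel):
  TLB hit vpn=0x1209 → PA=0x4BF61
#4 VA=0x20140A0 (r,kernel):
  L0 @0x3A[16] → 0x4D007  P=1,RW=1,US=1,PS=0
  L1 @0x4D[20] → 0x50007  P=1,RW=1,US=1,PS=0
  ✓ 0x500A0  — 2 lookups
#5 VA=0x1209F61 (r,kernel):
  TLB hit vpn=0x1209 → PA=0x4BF61
#6 VA=0x2214AE0 (r,kernel):
  L0 @0x3A[17] → 0x51007  P=1,RW=1,US=1,PS=0
  L1 @0x51[20] → 0x52007  P=1,RW=1,US=1,PS=0
  ✓ 0x52AE0  — 2 lookups

Access #6 PA: 0x52AE0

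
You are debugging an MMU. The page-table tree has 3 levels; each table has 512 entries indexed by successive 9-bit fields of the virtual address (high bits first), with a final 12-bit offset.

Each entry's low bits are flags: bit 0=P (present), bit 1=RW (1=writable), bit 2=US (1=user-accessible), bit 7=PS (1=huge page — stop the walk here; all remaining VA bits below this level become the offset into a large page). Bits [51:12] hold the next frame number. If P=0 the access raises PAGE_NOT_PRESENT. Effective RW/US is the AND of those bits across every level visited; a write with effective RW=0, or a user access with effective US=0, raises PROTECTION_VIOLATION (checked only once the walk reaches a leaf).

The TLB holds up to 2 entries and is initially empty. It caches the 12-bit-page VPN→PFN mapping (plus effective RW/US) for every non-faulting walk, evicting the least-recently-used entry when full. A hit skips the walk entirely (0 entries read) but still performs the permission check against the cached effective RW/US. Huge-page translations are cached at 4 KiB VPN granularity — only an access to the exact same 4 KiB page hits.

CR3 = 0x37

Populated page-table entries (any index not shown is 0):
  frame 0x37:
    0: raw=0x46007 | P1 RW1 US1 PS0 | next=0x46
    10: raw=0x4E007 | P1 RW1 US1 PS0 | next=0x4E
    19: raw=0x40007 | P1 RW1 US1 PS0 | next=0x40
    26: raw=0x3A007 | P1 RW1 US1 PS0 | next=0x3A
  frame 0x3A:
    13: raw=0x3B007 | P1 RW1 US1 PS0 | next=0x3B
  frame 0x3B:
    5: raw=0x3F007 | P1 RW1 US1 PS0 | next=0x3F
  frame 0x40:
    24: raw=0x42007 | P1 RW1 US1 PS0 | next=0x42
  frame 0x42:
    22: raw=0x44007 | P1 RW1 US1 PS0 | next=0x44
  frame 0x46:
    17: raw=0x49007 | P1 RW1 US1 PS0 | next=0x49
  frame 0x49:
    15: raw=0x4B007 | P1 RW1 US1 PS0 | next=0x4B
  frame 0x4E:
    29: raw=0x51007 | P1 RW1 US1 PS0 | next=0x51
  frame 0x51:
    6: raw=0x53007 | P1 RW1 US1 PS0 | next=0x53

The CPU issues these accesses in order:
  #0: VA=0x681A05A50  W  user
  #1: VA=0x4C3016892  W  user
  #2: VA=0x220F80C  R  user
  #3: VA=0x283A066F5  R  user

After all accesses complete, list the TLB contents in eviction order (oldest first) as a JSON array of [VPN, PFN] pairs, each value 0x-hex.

Walk each access:
#0 VA=0x681A05A50 (w,user):
  [0] read 0x37 idx=26: raw=0x3A007 flags P=1 W=1 U=1 S=0
  [1] read 0x3A idx=13: raw=0x3B007 flags P=1 W=1 U=1 S=0
  [2] read 0x3B idx=5: raw=0x3F007 flags P=1 W=1 U=1 S=0
  ✓ 0x3FA50  — 3 lookups
#1 VA=0x4C3016892 (w,user):
  [0] read 0x37 idx=19: raw=0x40007 flags P=1 W=1 U=1 S=0
  [1] read 0x40 idx=24: raw=0x42007 flags P=1 W=1 U=1 S=0
  [2] read 0x42 idx=22: raw=0x44007 flags P=1 W=1 U=1 S=0
  ✓ 0x44892  — 3 lookups
#2 VA=0x220F80C (r,user):
  [0] read 0x37 idx=0: raw=0x46007 flags P=1 W=1 U=1 S=0
  [1] read 0x46 idx=17: raw=0x49007 flags P=1 W=1 U=1 S=0
  [2] read 0x49 idx=15: raw=0x4B007 flags P=1 W=1 U=1 S=0
  ✓ 0x4B80C  — 3 lookups
#3 VA=0x283A066F5 (r,user):
  [0] read 0x37 idx=10: raw=0x4E007 flags P=1 W=1 U=1 S=0
  [1] read 0x4E idx=29: raw=0x51007 flags P=1 W=1 U=1 S=0
  [2] read 0x51 idx=6: raw=0x53007 flags P=1 W=1 U=1 S=0
  ✓ 0x536F5  — 3 lookups

TLB: [["0x220F", "0x4B"], ["0x283A06", "0x53"]]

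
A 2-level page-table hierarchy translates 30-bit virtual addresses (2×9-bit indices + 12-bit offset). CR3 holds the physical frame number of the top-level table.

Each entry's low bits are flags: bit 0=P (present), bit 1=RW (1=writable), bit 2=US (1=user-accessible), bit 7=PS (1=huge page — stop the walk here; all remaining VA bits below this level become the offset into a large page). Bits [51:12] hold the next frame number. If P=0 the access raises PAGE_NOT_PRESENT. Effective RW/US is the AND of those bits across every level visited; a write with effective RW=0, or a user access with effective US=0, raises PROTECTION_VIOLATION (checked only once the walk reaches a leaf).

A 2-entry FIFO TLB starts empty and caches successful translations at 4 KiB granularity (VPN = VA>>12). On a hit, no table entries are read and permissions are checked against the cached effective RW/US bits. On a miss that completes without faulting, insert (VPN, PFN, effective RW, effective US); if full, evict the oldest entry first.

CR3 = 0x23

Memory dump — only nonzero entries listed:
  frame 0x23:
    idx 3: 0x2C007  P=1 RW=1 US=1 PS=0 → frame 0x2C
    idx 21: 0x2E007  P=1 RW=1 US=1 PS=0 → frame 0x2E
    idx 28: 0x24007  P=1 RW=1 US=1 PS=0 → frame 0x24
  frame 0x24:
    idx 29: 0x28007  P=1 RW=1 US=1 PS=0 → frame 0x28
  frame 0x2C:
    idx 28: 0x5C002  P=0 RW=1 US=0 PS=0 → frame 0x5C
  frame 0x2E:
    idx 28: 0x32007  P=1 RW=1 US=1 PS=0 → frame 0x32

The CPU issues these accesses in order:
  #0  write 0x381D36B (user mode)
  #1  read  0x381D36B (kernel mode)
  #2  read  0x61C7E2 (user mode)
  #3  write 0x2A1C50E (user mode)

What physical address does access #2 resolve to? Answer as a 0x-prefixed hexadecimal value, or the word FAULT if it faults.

Trace:
#0 VA=0x381D36B (w,user):
  L0 @0x23[28] → 0x24007  P=1,RW=1,US=1,PS=0
  L1 @0x24[29] → 0x28007  P=1,RW=1,US=1,PS=0
  → PA=0x2836B  (2 entries read)
#1 VA=0x381D36B (r,kernel):
  TLB hit vpn=0x381D → PA=0x2836B
#2 VA=0x61C7E2 (r,user):
  L0 @0x23[3] → 0x2C007  P=1,RW=1,US=1,PS=0
  L1 @0x2C[28] → 0x5C002  P=0,RW=1,US=0,PS=0
  ✗ PAGE_NOT_PRESENT  [2 reads]
#3 VA=0x2A1C50E (w,user):
  L0 @0x23[21] → 0x2E007  P=1,RW=1,US=1,PS=0
  L1 @0x2E[28] → 0x32007  P=1,RW=1,US=1,PS=0
  → PA=0x3250E  (2 entries read)

Access #2 PA: FAULT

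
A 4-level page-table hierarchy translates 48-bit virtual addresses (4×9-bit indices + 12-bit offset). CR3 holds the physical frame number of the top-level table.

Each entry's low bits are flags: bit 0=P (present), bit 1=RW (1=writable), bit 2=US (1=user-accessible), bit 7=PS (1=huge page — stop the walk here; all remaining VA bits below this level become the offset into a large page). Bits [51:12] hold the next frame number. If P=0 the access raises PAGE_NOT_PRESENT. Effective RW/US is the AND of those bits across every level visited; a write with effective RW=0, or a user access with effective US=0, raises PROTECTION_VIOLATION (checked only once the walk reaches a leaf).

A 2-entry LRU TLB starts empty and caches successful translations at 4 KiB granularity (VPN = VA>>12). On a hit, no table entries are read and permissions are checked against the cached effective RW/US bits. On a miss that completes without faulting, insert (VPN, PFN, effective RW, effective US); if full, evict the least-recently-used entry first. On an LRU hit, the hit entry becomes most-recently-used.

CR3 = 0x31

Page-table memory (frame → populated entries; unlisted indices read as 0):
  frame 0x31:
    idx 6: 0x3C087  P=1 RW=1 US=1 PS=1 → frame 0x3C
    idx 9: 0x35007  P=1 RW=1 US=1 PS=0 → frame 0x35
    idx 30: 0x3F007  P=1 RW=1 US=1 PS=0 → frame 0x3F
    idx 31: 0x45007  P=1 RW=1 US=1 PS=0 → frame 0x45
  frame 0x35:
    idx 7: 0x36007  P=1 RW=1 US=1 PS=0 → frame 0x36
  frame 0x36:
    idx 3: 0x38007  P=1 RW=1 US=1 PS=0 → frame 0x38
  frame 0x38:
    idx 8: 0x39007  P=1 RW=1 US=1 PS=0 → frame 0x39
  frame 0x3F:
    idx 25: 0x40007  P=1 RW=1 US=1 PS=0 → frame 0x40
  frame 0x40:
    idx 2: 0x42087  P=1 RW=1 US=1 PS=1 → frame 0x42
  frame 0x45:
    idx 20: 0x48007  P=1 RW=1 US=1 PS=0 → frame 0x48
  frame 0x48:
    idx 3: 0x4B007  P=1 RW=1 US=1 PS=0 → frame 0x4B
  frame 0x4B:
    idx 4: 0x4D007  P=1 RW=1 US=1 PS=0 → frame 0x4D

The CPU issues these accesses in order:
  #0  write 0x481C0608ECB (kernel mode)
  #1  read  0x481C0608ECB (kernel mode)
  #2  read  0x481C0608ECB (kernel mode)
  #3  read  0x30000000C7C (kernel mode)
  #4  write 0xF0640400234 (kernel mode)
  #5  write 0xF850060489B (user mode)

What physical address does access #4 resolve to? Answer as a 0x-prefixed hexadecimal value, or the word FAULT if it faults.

Trace:
#0 VA=0x481C0608ECB (w,kernel):
  lvl0: tbl 0x31, slot 9 ⇒ 0x35007 (P1/RW1/US1/PS0)
  lvl1: tbl 0x35, slot 7 ⇒ 0x36007 (P1/RW1/US1/PS0)
  lvl2: tbl 0x36, slot 3 ⇒ 0x38007 (P1/RW1/US1/PS0)
  lvl3: tbl 0x38, slot 8 ⇒ 0x39007 (P1/RW1/US1/PS0)
  ⇒ phys 0x39ECB  [4 reads]
#1 VA=0x481C0608ECB (r,kernel):
  TLB hit vpn=0x481C0608 → PA=0x39ECB
#2 VA=0x481C0608ECB (r,kernel):
  TLB hit vpn=0x481C0608 → PA=0x39ECB
#3 VA=0x30000000C7C (r,kernel):
  lvl0: tbl 0x31, slot 6 ⇒ 0x3C087 (P1/RW1/US1/PS1)
  ⇒ phys 0x3CC7C (huge @L0)  [1 reads]
#4 VA=0xF0640400234 (w,kernel):
  lvl0: tbl 0x31, slot 30 ⇒ 0x3F007 (P1/RW1/US1/PS0)
  lvl1: tbl 0x3F, slot 25 ⇒ 0x40007 (P1/RW1/US1/PS0)
  lvl2: tbl 0x40, slot 2 ⇒ 0x42087 (P1/RW1/US1/PS1)
  ⇒ phys 0x42234 (huge @L2)  [3 reads]
#5 VA=0xF850060489B (w,user):
  lvl0: tbl 0x31, slot 31 ⇒ 0x45007 (P1/RW1/US1/PS0)
  lvl1: tbl 0x45, slot 20 ⇒ 0x48007 (P1/RW1/US1/PS0)
  lvl2: tbl 0x48, slot 3 ⇒ 0x4B007 (P1/RW1/US1/PS0)
  lvl3: tbl 0x4B, slot 4 ⇒ 0x4D007 (P1/RW1/US1/PS0)
  ⇒ phys 0x4D89B  [4 reads]

Access #4 PA: 0x42234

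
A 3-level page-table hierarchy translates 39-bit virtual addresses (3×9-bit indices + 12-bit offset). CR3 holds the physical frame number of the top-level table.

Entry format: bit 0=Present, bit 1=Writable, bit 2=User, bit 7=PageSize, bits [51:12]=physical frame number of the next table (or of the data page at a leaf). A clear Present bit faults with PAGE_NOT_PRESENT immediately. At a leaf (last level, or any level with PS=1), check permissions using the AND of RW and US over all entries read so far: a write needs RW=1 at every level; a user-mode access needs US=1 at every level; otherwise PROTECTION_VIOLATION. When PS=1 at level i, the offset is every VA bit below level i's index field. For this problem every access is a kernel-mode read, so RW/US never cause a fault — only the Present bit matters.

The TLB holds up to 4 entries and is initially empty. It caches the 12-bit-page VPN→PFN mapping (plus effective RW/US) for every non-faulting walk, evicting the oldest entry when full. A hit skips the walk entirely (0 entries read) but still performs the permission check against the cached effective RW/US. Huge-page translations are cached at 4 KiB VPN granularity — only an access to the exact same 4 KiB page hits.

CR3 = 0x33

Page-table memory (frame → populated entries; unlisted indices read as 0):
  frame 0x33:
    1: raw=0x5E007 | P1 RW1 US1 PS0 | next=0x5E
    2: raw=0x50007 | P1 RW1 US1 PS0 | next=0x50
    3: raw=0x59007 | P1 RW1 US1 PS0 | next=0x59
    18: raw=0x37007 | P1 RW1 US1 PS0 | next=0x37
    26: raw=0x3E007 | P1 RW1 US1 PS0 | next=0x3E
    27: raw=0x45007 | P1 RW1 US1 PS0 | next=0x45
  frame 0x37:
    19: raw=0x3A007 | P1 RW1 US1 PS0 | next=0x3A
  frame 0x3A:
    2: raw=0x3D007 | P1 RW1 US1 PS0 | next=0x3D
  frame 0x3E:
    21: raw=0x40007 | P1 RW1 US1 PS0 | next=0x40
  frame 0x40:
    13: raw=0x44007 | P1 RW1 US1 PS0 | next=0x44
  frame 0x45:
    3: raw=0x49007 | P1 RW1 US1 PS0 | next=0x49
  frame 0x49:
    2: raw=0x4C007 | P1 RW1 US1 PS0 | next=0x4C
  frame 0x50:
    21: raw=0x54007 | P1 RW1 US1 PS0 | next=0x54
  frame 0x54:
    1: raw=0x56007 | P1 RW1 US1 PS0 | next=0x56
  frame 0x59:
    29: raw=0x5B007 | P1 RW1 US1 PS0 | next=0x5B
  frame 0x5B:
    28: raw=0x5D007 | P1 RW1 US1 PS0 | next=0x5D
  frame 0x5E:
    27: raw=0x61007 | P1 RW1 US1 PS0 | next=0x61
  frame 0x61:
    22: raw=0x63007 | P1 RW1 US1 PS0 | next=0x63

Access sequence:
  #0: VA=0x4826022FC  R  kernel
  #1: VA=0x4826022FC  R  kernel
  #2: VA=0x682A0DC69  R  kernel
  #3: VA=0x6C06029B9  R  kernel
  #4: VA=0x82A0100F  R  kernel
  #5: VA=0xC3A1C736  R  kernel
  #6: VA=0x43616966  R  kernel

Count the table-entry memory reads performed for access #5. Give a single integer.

Walk each access:
#0 VA=0x4826022FC (r,kernel):
  [0] read 0x33 idx=18: raw=0x37007 flags P=1 W=1 U=1 S=0
  [1] read 0x37 idx=19: raw=0x3A007 flags P=1 W=1 U=1 S=0
  [2] read 0x3A idx=2: raw=0x3D007 flags P=1 W=1 U=1 S=0
  ✓ 0x3D2FC  — 3 lookups
#1 VA=0x4826022FC (r,kernel):
  TLB hit vpn=0x482602 → PA=0x3D2FC
#2 VA=0x682A0DC69 (r,kernel):
  [0] read 0x33 idx=26: raw=0x3E007 flags P=1 W=1 U=1 S=0
  [1] read 0x3E idx=21: raw=0x40007 flags P=1 W=1 U=1 S=0
  [2] read 0x40 idx=13: raw=0x44007 flags P=1 W=1 U=1 S=0
  ✓ 0x44C69  — 3 lookups
#3 VA=0x6C06029B9 (r,kernel):
  [0] read 0x33 idx=27: raw=0x45007 flags P=1 W=1 U=1 S=0
  [1] read 0x45 idx=3: raw=0x49007 flags P=1 W=1 U=1 S=0
  [2] read 0x49 idx=2: raw=0x4C007 flags P=1 W=1 U=1 S=0
  ✓ 0x4C9B9  — 3 lookups
#4 VA=0x82A0100F (r,kernel):
  [0] read 0x33 idx=2: raw=0x50007 flags P=1 W=1 U=1 S=0
  [1] read 0x50 idx=21: raw=0x54007 flags P=1 W=1 U=1 S=0
  [2] read 0x54 idx=1: raw=0x56007 flags P=1 W=1 U=1 S=0
  ✓ 0x5600F  — 3 lookups
#5 VA=0xC3A1C736 (r,kernel):
  [0] read 0x33 idx=3: raw=0x59007 flags P=1 W=1 U=1 S=0
  [1] read 0x59 idx=29: raw=0x5B007 flags P=1 W=1 U=1 S=0
  [2] read 0x5B idx=28: raw=0x5D007 flags P=1 W=1 U=1 S=0
  ✓ 0x5D736  — 3 lookups
#6 VA=0x43616966 (r,kernel):
  [0] read 0x33 idx=1: raw=0x5E007 flags P=1 W=1 U=1 S=0
  [1] read 0x5E idx=27: raw=0x61007 flags P=1 W=1 U=1 S=0
  [2] read 0x61 idx=22: raw=0x63007 flags P=1 W=1 U=1 S=0
  ✓ 0x63966  — 3 lookups

Entries read for #5: 3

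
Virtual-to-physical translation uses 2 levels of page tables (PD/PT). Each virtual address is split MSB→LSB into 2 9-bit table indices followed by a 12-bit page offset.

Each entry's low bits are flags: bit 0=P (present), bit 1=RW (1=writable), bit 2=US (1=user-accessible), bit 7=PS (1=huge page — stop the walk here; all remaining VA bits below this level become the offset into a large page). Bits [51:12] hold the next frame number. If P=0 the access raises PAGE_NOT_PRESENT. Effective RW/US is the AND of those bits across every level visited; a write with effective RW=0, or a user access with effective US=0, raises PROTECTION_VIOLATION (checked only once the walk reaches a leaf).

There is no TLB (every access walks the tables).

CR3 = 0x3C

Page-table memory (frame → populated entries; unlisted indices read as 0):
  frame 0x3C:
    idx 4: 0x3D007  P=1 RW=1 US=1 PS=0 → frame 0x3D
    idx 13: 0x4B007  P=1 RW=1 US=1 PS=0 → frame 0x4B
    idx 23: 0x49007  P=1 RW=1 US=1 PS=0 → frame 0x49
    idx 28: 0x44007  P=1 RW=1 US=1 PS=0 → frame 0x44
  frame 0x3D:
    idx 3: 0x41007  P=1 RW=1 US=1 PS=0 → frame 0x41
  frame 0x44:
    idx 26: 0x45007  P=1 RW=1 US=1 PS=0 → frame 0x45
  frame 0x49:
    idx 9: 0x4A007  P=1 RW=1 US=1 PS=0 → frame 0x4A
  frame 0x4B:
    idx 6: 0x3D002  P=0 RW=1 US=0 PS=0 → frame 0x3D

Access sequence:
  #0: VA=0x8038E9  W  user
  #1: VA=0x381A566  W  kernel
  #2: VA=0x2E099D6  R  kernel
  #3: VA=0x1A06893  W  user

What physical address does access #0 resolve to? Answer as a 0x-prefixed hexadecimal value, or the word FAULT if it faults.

Trace:
#0 VA=0x8038E9 (w,user):
  L0: frame=0x3C idx=4 entry=0x3D007 [P=1 RW=1 US=1 PS=0]
  L1: frame=0x3D idx=3 entry=0x41007 [P=1 RW=1 US=1 PS=0]
  → PA=0x418E9  (2 entries read)
#1 VA=0x381A566 (w,kernel):
  L0: frame=0x3C idx=28 entry=0x44007 [P=1 RW=1 US=1 PS=0]
  L1: frame=0x44 idx=26 entry=0x45007 [P=1 RW=1 US=1 PS=0]
  → PA=0x45566  (2 entries read)
#2 VA=0x2E099D6 (r,kernel):
  L0: frame=0x3C idx=23 entry=0x49007 [P=1 RW=1 US=1 PS=0]
  L1: frame=0x49 idx=9 entry=0x4A007 [P=1 RW=1 US=1 PS=0]
  → PA=0x4A9D6  (2 entries read)
#3 VA=0x1A06893 (w,user):
  L0: frame=0x3C idx=13 entry=0x4B007 [P=1 RW=1 US=1 PS=0]
  L1: frame=0x4B idx=6 entry=0x3D002 [P=0 RW=1 US=0 PS=0]
  ⇒ fault: PAGE_NOT_PRESENT  — 2 lookups

Access #0 PA: 0x418E9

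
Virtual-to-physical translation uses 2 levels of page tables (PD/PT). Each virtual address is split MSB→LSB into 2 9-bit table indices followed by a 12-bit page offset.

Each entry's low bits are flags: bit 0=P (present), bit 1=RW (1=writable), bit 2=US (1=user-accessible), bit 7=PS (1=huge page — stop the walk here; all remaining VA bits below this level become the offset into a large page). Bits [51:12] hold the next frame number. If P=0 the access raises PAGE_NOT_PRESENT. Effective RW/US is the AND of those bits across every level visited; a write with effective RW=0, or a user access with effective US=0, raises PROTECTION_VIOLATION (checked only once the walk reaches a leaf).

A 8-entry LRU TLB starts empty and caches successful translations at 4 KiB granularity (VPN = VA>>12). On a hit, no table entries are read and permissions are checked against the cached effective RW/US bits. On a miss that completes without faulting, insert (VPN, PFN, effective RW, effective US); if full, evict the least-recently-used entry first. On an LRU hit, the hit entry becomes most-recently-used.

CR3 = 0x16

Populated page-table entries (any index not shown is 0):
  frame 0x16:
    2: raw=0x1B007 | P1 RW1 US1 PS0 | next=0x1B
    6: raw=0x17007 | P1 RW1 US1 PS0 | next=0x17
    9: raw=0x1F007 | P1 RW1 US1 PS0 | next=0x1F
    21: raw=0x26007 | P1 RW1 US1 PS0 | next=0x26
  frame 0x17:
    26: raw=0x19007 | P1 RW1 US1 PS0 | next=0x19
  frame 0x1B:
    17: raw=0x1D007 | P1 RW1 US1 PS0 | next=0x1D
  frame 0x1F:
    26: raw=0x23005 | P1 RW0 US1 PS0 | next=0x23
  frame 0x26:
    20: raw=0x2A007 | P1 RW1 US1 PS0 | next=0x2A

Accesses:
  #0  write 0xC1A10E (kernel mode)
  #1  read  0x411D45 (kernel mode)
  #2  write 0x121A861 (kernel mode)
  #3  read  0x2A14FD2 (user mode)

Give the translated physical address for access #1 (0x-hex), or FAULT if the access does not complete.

Trace:
#0 VA=0xC1A10E (w,kernel):
  L0: frame=0x16 idx=6 entry=0x17007 [P=1 RW=1 US=1 PS=0]
  L1: frame=0x17 idx=26 entry=0x19007 [P=1 RW=1 US=1 PS=0]
  → PA=0x1910E  (2 entries read)
#1 VA=0x411D45 (r,kernel):
  L0: frame=0x16 idx=2 entry=0x1B007 [P=1 RW=1 US=1 PS=0]
  L1: frame=0x1B idx=17 entry=0x1D007 [P=1 RW=1 US=1 PS=0]
  → PA=0x1DD45  (2 entries read)
#2 VA=0x121A861 (w,kernel):
  L0: frame=0x16 idx=9 entry=0x1F007 [P=1 RW=1 US=1 PS=0]
  L1: frame=0x1F idx=26 entry=0x23005 [P=1 RW=0 US=1 PS=0]
  ⇒ fault: PROTECTION_VIOLATION  — 2 lookups
#3 VA=0x2A14FD2 (r,user):
  L0: frame=0x16 idx=21 entry=0x26007 [P=1 RW=1 US=1 PS=0]
  L1: frame=0x26 idx=20 entry=0x2A007 [P=1 RW=1 US=1 PS=0]
  → PA=0x2AFD2  (2 entries read)

Access #1 PA: 0x1DD45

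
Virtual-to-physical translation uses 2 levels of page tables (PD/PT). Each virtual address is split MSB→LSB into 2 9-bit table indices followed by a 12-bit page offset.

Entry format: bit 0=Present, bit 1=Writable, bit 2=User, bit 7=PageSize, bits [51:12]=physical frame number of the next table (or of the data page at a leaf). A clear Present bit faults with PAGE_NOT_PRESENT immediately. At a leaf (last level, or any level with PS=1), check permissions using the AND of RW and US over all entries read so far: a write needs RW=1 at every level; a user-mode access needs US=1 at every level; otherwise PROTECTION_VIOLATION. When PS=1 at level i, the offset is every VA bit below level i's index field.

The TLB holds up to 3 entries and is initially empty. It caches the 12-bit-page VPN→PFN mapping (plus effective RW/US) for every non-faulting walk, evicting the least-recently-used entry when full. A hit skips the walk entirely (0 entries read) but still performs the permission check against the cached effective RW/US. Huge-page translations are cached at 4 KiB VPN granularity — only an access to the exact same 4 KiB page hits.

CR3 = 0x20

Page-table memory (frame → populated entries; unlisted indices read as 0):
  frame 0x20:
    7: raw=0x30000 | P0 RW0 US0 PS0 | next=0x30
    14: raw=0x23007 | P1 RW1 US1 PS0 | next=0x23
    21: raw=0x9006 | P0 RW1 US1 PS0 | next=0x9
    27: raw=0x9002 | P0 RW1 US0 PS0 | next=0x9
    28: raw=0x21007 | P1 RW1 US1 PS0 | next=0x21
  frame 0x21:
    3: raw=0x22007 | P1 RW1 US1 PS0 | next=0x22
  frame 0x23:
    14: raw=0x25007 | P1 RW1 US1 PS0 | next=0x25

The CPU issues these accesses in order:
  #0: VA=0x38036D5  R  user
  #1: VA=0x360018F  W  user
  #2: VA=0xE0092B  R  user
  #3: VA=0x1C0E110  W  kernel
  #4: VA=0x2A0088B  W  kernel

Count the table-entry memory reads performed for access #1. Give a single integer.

Per-access translation:
#0 VA=0x38036D5 (r,user):
  [0] read 0x20 idx=28: raw=0x21007 flags P=1 W=1 U=1 S=0
  [1] read 0x21 idx=3: raw=0x22007 flags P=1 W=1 U=1 S=0
  ✓ 0x226D5  — 2 lookups
#1 VA=0x360018F (w,user):
  [0] read 0x20 idx=27: raw=0x9002 flags P=0 W=1 U=0 S=0
  ✗ PAGE_NOT_PRESENT  [1 reads]
#2 VA=0xE0092B (r,user):
  [0] read 0x20 idx=7: raw=0x30000 flags P=0 W=0 U=0 S=0
  ✗ PAGE_NOT_PRESENT  [1 reads]
#3 VA=0x1C0E110 (w,kernel):
  [0] read 0x20 idx=14: raw=0x23007 flags P=1 W=1 U=1 S=0
  [1] read 0x23 idx=14: raw=0x25007 flags P=1 W=1 U=1 S=0
  ✓ 0x25110  — 2 lookups
#4 VA=0x2A0088B (w,kernel):
  [0] read 0x20 idx=21: raw=0x9006 flags P=0 W=1 U=1 S=0
  ✗ PAGE_NOT_PRESENT  [1 reads]

Entries read for #1: 1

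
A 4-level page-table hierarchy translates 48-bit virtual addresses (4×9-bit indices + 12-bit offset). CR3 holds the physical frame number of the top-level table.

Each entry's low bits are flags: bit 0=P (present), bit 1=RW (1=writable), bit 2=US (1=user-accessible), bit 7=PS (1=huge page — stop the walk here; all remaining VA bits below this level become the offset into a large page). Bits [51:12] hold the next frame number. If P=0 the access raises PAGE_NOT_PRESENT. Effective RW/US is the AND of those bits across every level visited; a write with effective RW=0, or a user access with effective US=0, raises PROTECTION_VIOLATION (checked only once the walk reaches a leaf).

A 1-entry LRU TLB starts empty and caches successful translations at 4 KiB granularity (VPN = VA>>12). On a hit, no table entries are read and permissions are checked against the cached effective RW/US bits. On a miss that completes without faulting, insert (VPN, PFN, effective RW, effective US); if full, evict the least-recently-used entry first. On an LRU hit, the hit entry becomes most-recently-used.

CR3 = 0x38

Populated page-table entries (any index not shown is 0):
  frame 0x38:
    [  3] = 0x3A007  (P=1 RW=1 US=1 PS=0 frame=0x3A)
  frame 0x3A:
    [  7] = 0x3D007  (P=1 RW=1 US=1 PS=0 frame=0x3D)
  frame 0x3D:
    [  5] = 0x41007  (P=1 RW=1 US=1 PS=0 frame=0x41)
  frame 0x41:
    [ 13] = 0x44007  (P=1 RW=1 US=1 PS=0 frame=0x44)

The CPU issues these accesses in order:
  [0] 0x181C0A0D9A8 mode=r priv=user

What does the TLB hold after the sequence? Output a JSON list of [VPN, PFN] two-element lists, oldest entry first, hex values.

Walk each access:
#0 VA=0x181C0A0D9A8 (r,user):
  lvl0: tbl 0x38, slot 3 ⇒ 0x3A007 (P1/RW1/US1/PS0)
  lvl1: tbl 0x3A, slot 7 ⇒ 0x3D007 (P1/RW1/US1/PS0)
  lvl2: tbl 0x3D, slot 5 ⇒ 0x41007 (P1/RW1/US1/PS0)
  lvl3: tbl 0x41, slot 13 ⇒ 0x44007 (P1/RW1/US1/PS0)
  ⇒ phys 0x449A8  [4 reads]

TLB: [["0x181C0A0D", "0x44"]]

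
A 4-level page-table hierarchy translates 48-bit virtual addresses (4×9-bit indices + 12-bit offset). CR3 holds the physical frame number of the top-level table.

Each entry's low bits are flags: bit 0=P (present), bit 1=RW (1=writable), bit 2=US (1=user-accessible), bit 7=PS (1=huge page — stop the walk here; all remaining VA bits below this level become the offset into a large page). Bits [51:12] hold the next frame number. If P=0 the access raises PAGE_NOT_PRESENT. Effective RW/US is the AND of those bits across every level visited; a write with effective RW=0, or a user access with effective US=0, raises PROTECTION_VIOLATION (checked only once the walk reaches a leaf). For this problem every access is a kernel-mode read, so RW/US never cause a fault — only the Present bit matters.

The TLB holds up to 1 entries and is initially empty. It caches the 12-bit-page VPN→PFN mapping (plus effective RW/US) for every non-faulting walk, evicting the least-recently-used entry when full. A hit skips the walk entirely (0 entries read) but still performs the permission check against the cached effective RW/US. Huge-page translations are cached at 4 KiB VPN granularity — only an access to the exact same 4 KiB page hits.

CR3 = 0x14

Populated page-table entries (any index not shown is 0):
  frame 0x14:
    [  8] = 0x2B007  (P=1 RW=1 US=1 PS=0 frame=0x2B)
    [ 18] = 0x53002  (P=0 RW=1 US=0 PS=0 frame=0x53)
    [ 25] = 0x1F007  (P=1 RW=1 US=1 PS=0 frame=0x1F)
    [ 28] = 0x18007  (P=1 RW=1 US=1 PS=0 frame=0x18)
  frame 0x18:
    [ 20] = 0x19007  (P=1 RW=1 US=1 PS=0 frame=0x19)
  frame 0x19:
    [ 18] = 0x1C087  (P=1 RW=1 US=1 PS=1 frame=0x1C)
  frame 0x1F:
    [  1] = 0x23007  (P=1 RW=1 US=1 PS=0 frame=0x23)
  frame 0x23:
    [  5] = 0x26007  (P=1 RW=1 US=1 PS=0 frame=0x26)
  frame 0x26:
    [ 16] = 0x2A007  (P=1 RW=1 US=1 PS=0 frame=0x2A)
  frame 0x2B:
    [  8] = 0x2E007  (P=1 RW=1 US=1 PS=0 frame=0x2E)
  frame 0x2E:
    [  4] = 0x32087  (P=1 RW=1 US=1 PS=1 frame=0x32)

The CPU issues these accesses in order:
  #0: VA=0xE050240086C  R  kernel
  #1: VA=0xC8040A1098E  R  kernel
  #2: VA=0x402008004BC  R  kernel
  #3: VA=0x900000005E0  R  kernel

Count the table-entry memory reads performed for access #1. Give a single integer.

Walk each access:
#0 VA=0xE050240086C (r,kernel):
  lvl0: tbl 0x14, slot 28 ⇒ 0x18007 (P1/RW1/US1/PS0)
  lvl1: tbl 0x18, slot 20 ⇒ 0x19007 (P1/RW1/US1/PS0)
  lvl2: tbl 0x19, slot 18 ⇒ 0x1C087 (P1/RW1/US1/PS1)
  ⇒ phys 0x1C86C (huge @L2)  [3 reads]
#1 VA=0xC8040A1098E (r,kernel):
  lvl0: tbl 0x14, slot 25 ⇒ 0x1F007 (P1/RW1/US1/PS0)
  lvl1: tbl 0x1F, slot 1 ⇒ 0x23007 (P1/RW1/US1/PS0)
  lvl2: tbl 0x23, slot 5 ⇒ 0x26007 (P1/RW1/US1/PS0)
  lvl3: tbl 0x26, slot 16 ⇒ 0x2A007 (P1/RW1/US1/PS0)
  ⇒ phys 0x2A98E  [4 reads]
#2 VA=0x402008004BC (r,kernel):
  lvl0: tbl 0x14, slot 8 ⇒ 0x2B007 (P1/RW1/US1/PS0)
  lvl1: tbl 0x2B, slot 8 ⇒ 0x2E007 (P1/RW1/US1/PS0)
  lvl2: tbl 0x2E, slot 4 ⇒ 0x32087 (P1/RW1/US1/PS1)
  ⇒ phys 0x324BC (huge @L2)  [3 reads]
#3 VA=0x900000005E0 (r,kernel):
  lvl0: tbl 0x14, slot 18 ⇒ 0x53002 (P0/RW1/US0/PS0)
  ⇒ fault: PAGE_NOT_PRESENT  — 1 lookups

Entries read for #1: 4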